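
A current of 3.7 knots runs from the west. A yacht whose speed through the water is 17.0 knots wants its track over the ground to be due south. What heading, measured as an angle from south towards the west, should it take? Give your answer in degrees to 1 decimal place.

The current pushes perpendicular to the desired track; the heading must have a component into the current equal to 3.7 knots: 17.0 sin θ = 3.7.
sin θ = 0.2176, so θ = 12.571°.

12.6°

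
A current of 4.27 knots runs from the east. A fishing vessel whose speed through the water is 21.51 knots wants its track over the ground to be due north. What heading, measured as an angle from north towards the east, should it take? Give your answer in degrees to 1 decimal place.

The current pushes perpendicular to the desired track; the heading must have a component into the current equal to 4.27 knots: 21.51 sin θ = 4.27.
sin θ = 0.1985, so θ = 11.450°.

11.4°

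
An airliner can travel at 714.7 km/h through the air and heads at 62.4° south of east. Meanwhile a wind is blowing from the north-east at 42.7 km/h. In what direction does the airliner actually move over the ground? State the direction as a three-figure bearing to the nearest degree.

156°

Taking east as x and north as y: velocity relative to the air = (331.118, -633.370) km/h; the air relative to ground = (-30.193, -30.193) km/h.
Velocity relative to ground = (331.118, -633.370) + (-30.193, -30.193) = (300.924, -663.563) km/h.
Bearing = atan2(300.92, -663.56) = 155.61° clockwise from north.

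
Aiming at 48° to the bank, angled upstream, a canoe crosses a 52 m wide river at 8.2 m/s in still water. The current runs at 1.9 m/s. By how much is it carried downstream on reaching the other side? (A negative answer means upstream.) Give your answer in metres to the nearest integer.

Perpendicular speed = 6.094 m/s; crossing time = 52 / 6.094 = 8.533 s.
Net downstream speed = -3.587 m/s.
Drift = -3.587 × 8.533 = -30.608 m (upstream).

-31 m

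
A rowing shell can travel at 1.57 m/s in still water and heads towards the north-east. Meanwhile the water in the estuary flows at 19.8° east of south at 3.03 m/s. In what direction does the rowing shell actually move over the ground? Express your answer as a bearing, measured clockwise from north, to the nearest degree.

Taking east as x and north as y: velocity relative to the water = (1.110, 1.110) m/s; the water relative to ground = (1.026, -2.851) m/s.
Velocity relative to ground = (1.110, 1.110) + (1.026, -2.851) = (2.137, -1.741) m/s.
Bearing = atan2(2.14, -1.74) = 129.17° clockwise from north.

129°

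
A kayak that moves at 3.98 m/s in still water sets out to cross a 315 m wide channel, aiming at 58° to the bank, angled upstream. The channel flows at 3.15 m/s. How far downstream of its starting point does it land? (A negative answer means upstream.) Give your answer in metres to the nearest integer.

97 m

Perpendicular speed = 3.375 m/s; crossing time = 315 / 3.375 = 93.327 s.
Net downstream speed = 1.041 m/s.
Drift = 1.041 × 93.327 = 97.146 m (downstream).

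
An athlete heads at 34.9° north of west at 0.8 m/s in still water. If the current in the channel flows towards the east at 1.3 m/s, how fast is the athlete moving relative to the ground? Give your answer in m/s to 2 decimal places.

0.79 m/s

Taking east as x and north as y: velocity relative to the water = (-0.656, 0.458) m/s; the water relative to ground = (1.300, 0.000) m/s.
Velocity relative to ground = (-0.656, 0.458) + (1.300, 0.000) = (0.644, 0.458) m/s.
Speed = |(0.644, 0.458)| = 0.790 m/s.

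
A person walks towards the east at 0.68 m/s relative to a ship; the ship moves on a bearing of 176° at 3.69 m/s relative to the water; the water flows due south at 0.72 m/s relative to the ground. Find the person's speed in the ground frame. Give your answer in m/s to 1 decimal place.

In east/north components (m/s): person relative to ship = (0.680, 0.000); ship relative to water = (0.257, -3.681); water relative to ground = (0.000, -0.720).
Sum = (0.937, -4.401) m/s.
Speed = |(0.937, -4.401)| = 4.500 m/s.

4.5 m/s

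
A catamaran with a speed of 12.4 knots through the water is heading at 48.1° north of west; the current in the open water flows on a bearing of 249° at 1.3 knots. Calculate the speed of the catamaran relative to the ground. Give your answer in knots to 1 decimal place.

Taking east as x and north as y: velocity relative to the water = (-8.281, 9.229) knots; the water relative to ground = (-1.214, -0.466) knots.
Velocity relative to ground = (-8.281, 9.229) + (-1.214, -0.466) = (-9.495, 8.764) knots.
Speed = |(-9.495, 8.764)| = 12.921 knots.

12.9 knots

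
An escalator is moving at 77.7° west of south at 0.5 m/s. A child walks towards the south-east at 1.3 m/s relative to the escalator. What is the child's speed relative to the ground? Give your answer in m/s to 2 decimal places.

1.11 m/s

Taking east as x and north as y: escalator velocity = (-0.489, -0.107) m/s; child velocity relative to escalator = (0.919, -0.919) m/s.
Velocity relative to ground = (-0.489, -0.107) + (0.919, -0.919) = (0.431, -1.026) m/s.
Speed = |(0.431, -1.026)| = 1.113 m/s.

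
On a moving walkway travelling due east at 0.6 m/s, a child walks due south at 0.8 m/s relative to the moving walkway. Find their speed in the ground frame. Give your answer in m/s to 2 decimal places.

Taking east as x and north as y: moving walkway velocity = (0.600, 0.000) m/s; child velocity relative to moving walkway = (0.000, -0.800) m/s.
Velocity relative to ground = (0.600, 0.000) + (0.000, -0.800) = (0.600, -0.800) m/s.
Speed = |(0.600, -0.800)| = 1.000 m/s.

1.00 m/s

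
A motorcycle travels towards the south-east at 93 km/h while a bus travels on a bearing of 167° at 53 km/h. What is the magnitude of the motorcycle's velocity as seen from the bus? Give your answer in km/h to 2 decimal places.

Taking east as x and north as y: motorcycle velocity = (65.761, -65.761) km/h; bus velocity = (11.922, -51.642) km/h.
Velocity of motorcycle relative to bus = (65.761, -65.761) − (11.922, -51.642) = (53.839, -14.119) km/h.
Magnitude = |(53.839, -14.119)| = 55.659 km/h.

55.66 km/h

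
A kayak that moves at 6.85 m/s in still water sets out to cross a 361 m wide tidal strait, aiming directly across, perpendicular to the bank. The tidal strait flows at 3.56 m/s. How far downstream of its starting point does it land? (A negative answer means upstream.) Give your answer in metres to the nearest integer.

Perpendicular speed = 6.850 m/s; crossing time = 361 / 6.850 = 52.701 s.
Net downstream speed = 3.560 m/s.
Drift = 3.560 × 52.701 = 187.615 m (downstream).

188 m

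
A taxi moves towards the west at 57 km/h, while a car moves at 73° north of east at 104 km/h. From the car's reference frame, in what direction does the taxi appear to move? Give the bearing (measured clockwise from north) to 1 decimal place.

221.3°

Taking east as x and north as y: taxi velocity = (-57.000, 0.000) km/h; car velocity = (30.407, 99.456) km/h.
Velocity of taxi relative to car = (-57.000, 0.000) − (30.407, 99.456) = (-87.407, -99.456) km/h.
Bearing = atan2(-87.41, -99.46) = 221.31° clockwise from north.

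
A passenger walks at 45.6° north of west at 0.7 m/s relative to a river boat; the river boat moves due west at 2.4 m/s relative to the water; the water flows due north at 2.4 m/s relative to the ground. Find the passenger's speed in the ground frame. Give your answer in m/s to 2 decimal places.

In east/north components (m/s): passenger relative to river boat = (-0.490, 0.500); river boat relative to water = (-2.400, 0.000); water relative to ground = (0.000, 2.400).
Sum = (-2.890, 2.900) m/s.
Speed = |(-2.890, 2.900)| = 4.094 m/s.

4.09 m/s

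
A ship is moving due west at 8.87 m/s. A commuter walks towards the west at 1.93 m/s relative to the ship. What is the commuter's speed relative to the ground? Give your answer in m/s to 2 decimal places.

Taking east as x and north as y: ship velocity = (-8.870, 0.000) m/s; commuter velocity relative to ship = (-1.930, 0.000) m/s.
Velocity relative to ground = (-8.870, 0.000) + (-1.930, 0.000) = (-10.800, 0.000) m/s.
Speed = |(-10.800, 0.000)| = 10.800 m/s.

10.80 m/s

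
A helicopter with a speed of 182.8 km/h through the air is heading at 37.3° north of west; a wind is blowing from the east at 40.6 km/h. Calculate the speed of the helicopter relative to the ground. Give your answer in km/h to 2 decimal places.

Taking east as x and north as y: velocity relative to the air = (-145.413, 110.775) km/h; the air relative to ground = (-40.600, 0.000) km/h.
Velocity relative to ground = (-145.413, 110.775) + (-40.600, 0.000) = (-186.013, 110.775) km/h.
Speed = |(-186.013, 110.775)| = 216.499 km/h.

216.50 km/h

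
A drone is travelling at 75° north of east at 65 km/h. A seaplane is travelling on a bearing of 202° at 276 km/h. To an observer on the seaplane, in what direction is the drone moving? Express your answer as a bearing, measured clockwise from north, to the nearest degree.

Taking east as x and north as y: drone velocity = (16.823, 62.785) km/h; seaplane velocity = (-103.391, -255.903) km/h.
Velocity of drone relative to seaplane = (16.823, 62.785) − (-103.391, -255.903) = (120.215, 318.688) km/h.
Bearing = atan2(120.21, 318.69) = 20.67° clockwise from north.

021°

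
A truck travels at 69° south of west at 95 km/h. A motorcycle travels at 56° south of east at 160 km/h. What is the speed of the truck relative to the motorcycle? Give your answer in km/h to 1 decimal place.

Taking east as x and north as y: truck velocity = (-34.045, -88.690) km/h; motorcycle velocity = (89.471, -132.646) km/h.
Velocity of truck relative to motorcycle = (-34.045, -88.690) − (89.471, -132.646) = (-123.516, 43.956) km/h.
Magnitude = |(-123.516, 43.956)| = 131.104 km/h.

131.1 km/h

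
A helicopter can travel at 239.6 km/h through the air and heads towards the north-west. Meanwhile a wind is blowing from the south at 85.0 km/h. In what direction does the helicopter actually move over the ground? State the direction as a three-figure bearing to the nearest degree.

Taking east as x and north as y: velocity relative to the air = (-169.423, 169.423) km/h; the air relative to ground = (0.000, 85.000) km/h.
Velocity relative to ground = (-169.423, 169.423) + (0.000, 85.000) = (-169.423, 254.423) km/h.
Bearing = atan2(-169.42, 254.42) = 326.34° clockwise from north.

326°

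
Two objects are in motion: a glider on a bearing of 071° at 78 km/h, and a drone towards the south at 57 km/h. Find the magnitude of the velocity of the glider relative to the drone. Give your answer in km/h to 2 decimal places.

Taking east as x and north as y: glider velocity = (73.750, 25.394) km/h; drone velocity = (0.000, -57.000) km/h.
Velocity of glider relative to drone = (73.750, 25.394) − (0.000, -57.000) = (73.750, 82.394) km/h.
Magnitude = |(73.750, 82.394)| = 110.580 km/h.

110.58 km/h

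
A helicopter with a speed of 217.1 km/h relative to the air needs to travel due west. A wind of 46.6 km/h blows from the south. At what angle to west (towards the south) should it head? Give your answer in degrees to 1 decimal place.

12.4°

The wind pushes perpendicular to the desired track; the heading must have a component into the wind equal to 46.6 km/h: 217.1 sin θ = 46.6.
sin θ = 0.2146, so θ = 12.395°.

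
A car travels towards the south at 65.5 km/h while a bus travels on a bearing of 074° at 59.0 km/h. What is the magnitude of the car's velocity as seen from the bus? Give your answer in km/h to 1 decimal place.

Taking east as x and north as y: car velocity = (0.000, -65.500) km/h; bus velocity = (56.714, 16.263) km/h.
Velocity of car relative to bus = (0.000, -65.500) − (56.714, 16.263) = (-56.714, -81.763) km/h.
Magnitude = |(-56.714, -81.763)| = 99.507 km/h.

99.5 km/h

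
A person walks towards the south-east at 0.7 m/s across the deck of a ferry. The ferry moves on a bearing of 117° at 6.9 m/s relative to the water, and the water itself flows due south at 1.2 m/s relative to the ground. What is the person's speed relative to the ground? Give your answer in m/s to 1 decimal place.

In east/north components (m/s): person relative to ferry = (0.495, -0.495); ferry relative to water = (6.148, -3.133); water relative to ground = (0.000, -1.200).
Sum = (6.643, -4.828) m/s.
Speed = |(6.643, -4.828)| = 8.212 m/s.

8.2 m/s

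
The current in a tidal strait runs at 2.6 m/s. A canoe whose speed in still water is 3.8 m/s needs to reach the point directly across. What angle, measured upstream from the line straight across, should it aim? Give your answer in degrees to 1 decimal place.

To cancel the current, the upstream component of the canoe's velocity must equal the flow: 3.8 sin θ = 2.6.
sin θ = 2.6 / 3.8 = 0.6842.
θ = arcsin(0.6842) = 43.174°.

43.2°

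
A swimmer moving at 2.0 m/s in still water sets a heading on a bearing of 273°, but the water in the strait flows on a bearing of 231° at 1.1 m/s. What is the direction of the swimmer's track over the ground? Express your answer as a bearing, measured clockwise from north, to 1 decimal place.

258.4°

Taking east as x and north as y: velocity relative to the water = (-1.997, 0.105) m/s; the water relative to ground = (-0.855, -0.692) m/s.
Velocity relative to ground = (-1.997, 0.105) + (-0.855, -0.692) = (-2.852, -0.588) m/s.
Bearing = atan2(-2.85, -0.59) = 258.36° clockwise from north.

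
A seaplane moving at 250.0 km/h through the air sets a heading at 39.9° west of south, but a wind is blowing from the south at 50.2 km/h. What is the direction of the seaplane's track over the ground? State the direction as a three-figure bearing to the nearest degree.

Taking east as x and north as y: velocity relative to the air = (-160.362, -191.791) km/h; the air relative to ground = (0.000, 50.200) km/h.
Velocity relative to ground = (-160.362, -191.791) + (0.000, 50.200) = (-160.362, -141.591) km/h.
Bearing = atan2(-160.36, -141.59) = 228.56° clockwise from north.

229°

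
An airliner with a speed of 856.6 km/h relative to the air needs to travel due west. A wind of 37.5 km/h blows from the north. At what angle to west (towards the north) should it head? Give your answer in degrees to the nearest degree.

The wind pushes perpendicular to the desired track; the heading must have a component into the wind equal to 37.5 km/h: 856.6 sin θ = 37.5.
sin θ = 0.0438, so θ = 2.509°.

3°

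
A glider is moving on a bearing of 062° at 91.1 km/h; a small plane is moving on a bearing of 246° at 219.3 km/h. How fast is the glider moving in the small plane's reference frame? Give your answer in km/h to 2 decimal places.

Taking east as x and north as y: glider velocity = (80.437, 42.769) km/h; small plane velocity = (-200.341, -89.197) km/h.
Velocity of glider relative to small plane = (80.437, 42.769) − (-200.341, -89.197) = (280.777, 131.966) km/h.
Magnitude = |(280.777, 131.966)| = 310.243 km/h.

310.24 km/h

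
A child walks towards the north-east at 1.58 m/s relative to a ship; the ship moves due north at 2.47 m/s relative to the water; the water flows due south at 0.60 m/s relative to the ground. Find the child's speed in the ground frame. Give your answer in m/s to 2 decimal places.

In east/north components (m/s): child relative to ship = (1.117, 1.117); ship relative to water = (0.000, 2.470); water relative to ground = (0.000, -0.600).
Sum = (1.117, 2.987) m/s.
Speed = |(1.117, 2.987)| = 3.189 m/s.

3.19 m/s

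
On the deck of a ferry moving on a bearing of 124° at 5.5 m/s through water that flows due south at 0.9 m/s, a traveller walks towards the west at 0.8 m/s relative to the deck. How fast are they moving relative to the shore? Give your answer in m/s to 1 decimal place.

5.5 m/s

In east/north components (m/s): traveller relative to ferry = (-0.800, 0.000); ferry relative to water = (4.560, -3.076); water relative to ground = (0.000, -0.900).
Sum = (3.760, -3.976) m/s.
Speed = |(3.760, -3.976)| = 5.472 m/s.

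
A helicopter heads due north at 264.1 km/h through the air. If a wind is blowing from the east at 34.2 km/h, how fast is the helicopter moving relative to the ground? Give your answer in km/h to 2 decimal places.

266.31 km/h

Taking east as x and north as y: velocity relative to the air = (0.000, 264.100) km/h; the air relative to ground = (-34.200, 0.000) km/h.
Velocity relative to ground = (0.000, 264.100) + (-34.200, 0.000) = (-34.200, 264.100) km/h.
Speed = |(-34.200, 264.100)| = 266.305 km/h.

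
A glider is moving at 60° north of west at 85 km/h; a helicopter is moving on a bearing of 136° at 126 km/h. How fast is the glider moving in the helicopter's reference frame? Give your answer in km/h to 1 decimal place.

Taking east as x and north as y: glider velocity = (-42.500, 73.612) km/h; helicopter velocity = (87.527, -90.637) km/h.
Velocity of glider relative to helicopter = (-42.500, 73.612) − (87.527, -90.637) = (-130.027, 164.249) km/h.
Magnitude = |(-130.027, 164.249)| = 209.487 km/h.

209.5 km/h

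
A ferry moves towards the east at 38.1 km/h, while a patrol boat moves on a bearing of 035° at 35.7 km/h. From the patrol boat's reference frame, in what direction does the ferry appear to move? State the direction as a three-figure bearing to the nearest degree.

149°

Taking east as x and north as y: ferry velocity = (38.100, 0.000) km/h; patrol boat velocity = (20.477, 29.244) km/h.
Velocity of ferry relative to patrol boat = (38.100, 0.000) − (20.477, 29.244) = (17.623, -29.244) km/h.
Bearing = atan2(17.62, -29.24) = 148.93° clockwise from north.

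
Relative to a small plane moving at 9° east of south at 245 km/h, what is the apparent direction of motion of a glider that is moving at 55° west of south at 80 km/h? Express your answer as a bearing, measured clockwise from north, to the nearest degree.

Taking east as x and north as y: glider velocity = (-65.532, -45.886) km/h; small plane velocity = (38.326, -241.984) km/h.
Velocity of glider relative to small plane = (-65.532, -45.886) − (38.326, -241.984) = (-103.859, 196.098) km/h.
Bearing = atan2(-103.86, 196.10) = 332.09° clockwise from north.

332°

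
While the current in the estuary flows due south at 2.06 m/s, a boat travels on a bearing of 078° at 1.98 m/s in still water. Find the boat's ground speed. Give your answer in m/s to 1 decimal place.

Taking east as x and north as y: velocity relative to the water = (1.937, 0.412) m/s; the water relative to ground = (0.000, -2.060) m/s.
Velocity relative to ground = (1.937, 0.412) + (0.000, -2.060) = (1.937, -1.648) m/s.
Speed = |(1.937, -1.648)| = 2.543 m/s.

2.5 m/s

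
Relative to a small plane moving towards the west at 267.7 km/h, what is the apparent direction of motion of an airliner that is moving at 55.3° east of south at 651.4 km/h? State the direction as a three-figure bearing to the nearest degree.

115°

Taking east as x and north as y: airliner velocity = (535.545, -370.829) km/h; small plane velocity = (-267.700, 0.000) km/h.
Velocity of airliner relative to small plane = (535.545, -370.829) − (-267.700, 0.000) = (803.245, -370.829) km/h.
Bearing = atan2(803.24, -370.83) = 114.78° clockwise from north.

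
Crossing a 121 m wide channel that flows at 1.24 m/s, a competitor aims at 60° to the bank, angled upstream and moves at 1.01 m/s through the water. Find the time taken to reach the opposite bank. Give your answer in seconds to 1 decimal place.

138.3 s

The component of the competitor's velocity perpendicular to the bank is 1.01 × sin 60° = 0.875 m/s.
The flow acts along the bank and has no component across it.
Time = 121 / 0.875 = 138.335 s.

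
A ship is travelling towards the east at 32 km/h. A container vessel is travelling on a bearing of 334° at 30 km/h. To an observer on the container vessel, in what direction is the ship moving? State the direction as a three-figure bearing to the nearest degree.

121°

Taking east as x and north as y: ship velocity = (32.000, 0.000) km/h; container vessel velocity = (-13.151, 26.964) km/h.
Velocity of ship relative to container vessel = (32.000, 0.000) − (-13.151, 26.964) = (45.151, -26.964) km/h.
Bearing = atan2(45.15, -26.96) = 120.85° clockwise from north.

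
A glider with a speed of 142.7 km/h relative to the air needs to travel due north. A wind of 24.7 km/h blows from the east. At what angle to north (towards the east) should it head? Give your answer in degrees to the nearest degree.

The wind pushes perpendicular to the desired track; the heading must have a component into the wind equal to 24.7 km/h: 142.7 sin θ = 24.7.
sin θ = 0.1731, so θ = 9.968°.

10°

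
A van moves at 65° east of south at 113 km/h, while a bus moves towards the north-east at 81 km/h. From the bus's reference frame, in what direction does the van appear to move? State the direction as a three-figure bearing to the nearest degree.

157°

Taking east as x and north as y: van velocity = (102.413, -47.756) km/h; bus velocity = (57.276, 57.276) km/h.
Velocity of van relative to bus = (102.413, -47.756) − (57.276, 57.276) = (45.137, -105.032) km/h.
Bearing = atan2(45.14, -105.03) = 156.74° clockwise from north.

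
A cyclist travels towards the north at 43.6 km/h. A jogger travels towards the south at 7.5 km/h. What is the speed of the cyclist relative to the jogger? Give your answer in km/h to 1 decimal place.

51.1 km/h

Taking east as x and north as y: cyclist velocity = (0.000, 43.600) km/h; jogger velocity = (0.000, -7.500) km/h.
Velocity of cyclist relative to jogger = (0.000, 43.600) − (0.000, -7.500) = (0.000, 51.100) km/h.
Magnitude = |(0.000, 51.100)| = 51.100 km/h.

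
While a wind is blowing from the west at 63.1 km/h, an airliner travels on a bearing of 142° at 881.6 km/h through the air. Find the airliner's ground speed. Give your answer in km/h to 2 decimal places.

Taking east as x and north as y: velocity relative to the air = (542.767, -694.710) km/h; the air relative to ground = (63.100, 0.000) km/h.
Velocity relative to ground = (542.767, -694.710) + (63.100, 0.000) = (605.867, -694.710) km/h.
Speed = |(605.867, -694.710)| = 921.790 km/h.

921.79 km/h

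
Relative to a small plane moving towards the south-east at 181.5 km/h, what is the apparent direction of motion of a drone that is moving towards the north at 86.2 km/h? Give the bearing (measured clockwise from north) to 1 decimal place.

Taking east as x and north as y: drone velocity = (0.000, 86.200) km/h; small plane velocity = (128.340, -128.340) km/h.
Velocity of drone relative to small plane = (0.000, 86.200) − (128.340, -128.340) = (-128.340, 214.540) km/h.
Bearing = atan2(-128.34, 214.54) = 329.11° clockwise from north.

329.1°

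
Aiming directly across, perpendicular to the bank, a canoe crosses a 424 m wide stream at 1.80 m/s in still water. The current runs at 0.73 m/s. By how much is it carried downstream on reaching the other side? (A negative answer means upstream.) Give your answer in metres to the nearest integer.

Perpendicular speed = 1.800 m/s; crossing time = 424 / 1.800 = 235.556 s.
Net downstream speed = 0.730 m/s.
Drift = 0.730 × 235.556 = 171.956 m (downstream).

172 m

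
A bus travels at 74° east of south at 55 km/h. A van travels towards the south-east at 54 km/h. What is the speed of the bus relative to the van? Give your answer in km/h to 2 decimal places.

27.31 km/h

Taking east as x and north as y: bus velocity = (52.869, -15.160) km/h; van velocity = (38.184, -38.184) km/h.
Velocity of bus relative to van = (52.869, -15.160) − (38.184, -38.184) = (14.686, 23.024) km/h.
Magnitude = |(14.686, 23.024)| = 27.309 km/h.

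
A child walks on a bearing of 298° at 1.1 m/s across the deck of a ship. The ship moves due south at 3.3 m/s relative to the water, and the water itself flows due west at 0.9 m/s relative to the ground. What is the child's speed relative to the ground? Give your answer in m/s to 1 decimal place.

In east/north components (m/s): child relative to ship = (-0.971, 0.516); ship relative to water = (0.000, -3.300); water relative to ground = (-0.900, 0.000).
Sum = (-1.871, -2.784) m/s.
Speed = |(-1.871, -2.784)| = 3.354 m/s.

3.4 m/s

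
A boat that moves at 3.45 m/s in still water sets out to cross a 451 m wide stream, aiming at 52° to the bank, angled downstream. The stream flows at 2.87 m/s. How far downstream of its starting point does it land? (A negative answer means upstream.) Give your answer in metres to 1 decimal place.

828.5 m

Perpendicular speed = 2.719 m/s; crossing time = 451 / 2.719 = 165.892 s.
Net downstream speed = 4.994 m/s.
Drift = 4.994 × 165.892 = 828.470 m (downstream).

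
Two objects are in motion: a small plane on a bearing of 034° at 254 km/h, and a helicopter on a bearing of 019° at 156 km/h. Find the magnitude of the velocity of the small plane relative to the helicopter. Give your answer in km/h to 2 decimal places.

110.92 km/h

Taking east as x and north as y: small plane velocity = (142.035, 210.576) km/h; helicopter velocity = (50.789, 147.501) km/h.
Velocity of small plane relative to helicopter = (142.035, 210.576) − (50.789, 147.501) = (91.246, 63.075) km/h.
Magnitude = |(91.246, 63.075)| = 110.925 km/h.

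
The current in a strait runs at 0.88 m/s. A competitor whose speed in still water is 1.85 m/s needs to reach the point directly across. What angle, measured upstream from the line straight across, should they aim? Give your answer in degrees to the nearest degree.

To cancel the current, the upstream component of the competitor's velocity must equal the flow: 1.85 sin θ = 0.88.
sin θ = 0.88 / 1.85 = 0.4757.
θ = arcsin(0.4757) = 28.403°.

28°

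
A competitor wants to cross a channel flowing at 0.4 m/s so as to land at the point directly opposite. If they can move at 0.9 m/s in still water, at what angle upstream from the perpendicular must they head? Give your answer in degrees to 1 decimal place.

26.4°

To cancel the current, the upstream component of the competitor's velocity must equal the flow: 0.9 sin θ = 0.4.
sin θ = 0.4 / 0.9 = 0.4444.
θ = arcsin(0.4444) = 26.388°.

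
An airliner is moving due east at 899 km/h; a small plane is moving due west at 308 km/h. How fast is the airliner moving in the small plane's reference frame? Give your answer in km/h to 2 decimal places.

Taking east as x and north as y: airliner velocity = (899.000, 0.000) km/h; small plane velocity = (-308.000, 0.000) km/h.
Velocity of airliner relative to small plane = (899.000, 0.000) − (-308.000, 0.000) = (1207.000, 0.000) km/h.
Magnitude = |(1207.000, 0.000)| = 1207.000 km/h.

1207.00 km/h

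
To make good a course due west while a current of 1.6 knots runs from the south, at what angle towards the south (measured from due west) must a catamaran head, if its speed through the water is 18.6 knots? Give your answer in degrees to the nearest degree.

5°

The current pushes perpendicular to the desired track; the heading must have a component into the current equal to 1.6 knots: 18.6 sin θ = 1.6.
sin θ = 0.0860, so θ = 4.935°.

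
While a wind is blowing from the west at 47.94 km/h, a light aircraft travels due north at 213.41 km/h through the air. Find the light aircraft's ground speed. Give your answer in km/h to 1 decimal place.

Taking east as x and north as y: velocity relative to the air = (0.000, 213.410) km/h; the air relative to ground = (47.940, 0.000) km/h.
Velocity relative to ground = (0.000, 213.410) + (47.940, 0.000) = (47.940, 213.410) km/h.
Speed = |(47.940, 213.410)| = 218.728 km/h.

218.7 km/h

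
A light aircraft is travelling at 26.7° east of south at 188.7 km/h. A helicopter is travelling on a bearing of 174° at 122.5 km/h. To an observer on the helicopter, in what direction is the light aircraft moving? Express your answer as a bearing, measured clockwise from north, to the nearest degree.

123°

Taking east as x and north as y: light aircraft velocity = (84.786, -168.579) km/h; helicopter velocity = (12.805, -121.829) km/h.
Velocity of light aircraft relative to helicopter = (84.786, -168.579) − (12.805, -121.829) = (71.982, -46.750) km/h.
Bearing = atan2(71.98, -46.75) = 123.00° clockwise from north.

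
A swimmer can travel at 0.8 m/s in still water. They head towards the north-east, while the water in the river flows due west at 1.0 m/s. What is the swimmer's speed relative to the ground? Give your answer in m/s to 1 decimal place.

0.7 m/s

Taking east as x and north as y: velocity relative to the water = (0.566, 0.566) m/s; the water relative to ground = (-1.000, 0.000) m/s.
Velocity relative to ground = (0.566, 0.566) + (-1.000, 0.000) = (-0.434, 0.566) m/s.
Speed = |(-0.434, 0.566)| = 0.713 m/s.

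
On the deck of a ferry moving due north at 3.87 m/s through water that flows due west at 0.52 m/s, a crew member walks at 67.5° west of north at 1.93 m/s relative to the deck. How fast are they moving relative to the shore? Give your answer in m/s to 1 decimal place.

In east/north components (m/s): crew member relative to ferry = (-1.783, 0.739); ferry relative to water = (0.000, 3.870); water relative to ground = (-0.520, 0.000).
Sum = (-2.303, 4.609) m/s.
Speed = |(-2.303, 4.609)| = 5.152 m/s.

5.2 m/s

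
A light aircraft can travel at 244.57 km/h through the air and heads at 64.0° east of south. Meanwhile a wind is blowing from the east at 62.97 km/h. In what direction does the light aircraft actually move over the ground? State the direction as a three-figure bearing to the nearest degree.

Taking east as x and north as y: velocity relative to the air = (219.818, -107.212) km/h; the air relative to ground = (-62.970, 0.000) km/h.
Velocity relative to ground = (219.818, -107.212) + (-62.970, 0.000) = (156.848, -107.212) km/h.
Bearing = atan2(156.85, -107.21) = 124.35° clockwise from north.

124°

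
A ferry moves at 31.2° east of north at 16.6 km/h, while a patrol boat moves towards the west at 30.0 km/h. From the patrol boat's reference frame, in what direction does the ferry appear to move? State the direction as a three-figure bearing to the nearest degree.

Taking east as x and north as y: ferry velocity = (8.599, 14.199) km/h; patrol boat velocity = (-30.000, 0.000) km/h.
Velocity of ferry relative to patrol boat = (8.599, 14.199) − (-30.000, 0.000) = (38.599, 14.199) km/h.
Bearing = atan2(38.60, 14.20) = 69.80° clockwise from north.

070°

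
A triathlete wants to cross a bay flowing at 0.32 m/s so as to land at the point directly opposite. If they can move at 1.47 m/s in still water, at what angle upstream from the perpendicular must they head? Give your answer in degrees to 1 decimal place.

12.6°

To cancel the current, the upstream component of the triathlete's velocity must equal the flow: 1.47 sin θ = 0.32.
sin θ = 0.32 / 1.47 = 0.2177.
θ = arcsin(0.2177) = 12.573°.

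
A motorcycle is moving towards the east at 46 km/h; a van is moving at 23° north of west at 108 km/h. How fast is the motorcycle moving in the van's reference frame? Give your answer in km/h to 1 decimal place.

Taking east as x and north as y: motorcycle velocity = (46.000, 0.000) km/h; van velocity = (-99.415, 42.199) km/h.
Velocity of motorcycle relative to van = (46.000, 0.000) − (-99.415, 42.199) = (145.415, -42.199) km/h.
Magnitude = |(145.415, -42.199)| = 151.414 km/h.

151.4 km/h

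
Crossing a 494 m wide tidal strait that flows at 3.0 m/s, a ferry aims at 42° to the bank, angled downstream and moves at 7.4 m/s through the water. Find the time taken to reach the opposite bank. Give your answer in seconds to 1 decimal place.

The component of the ferry's velocity perpendicular to the bank is 7.4 × sin 42° = 4.952 m/s.
The current is parallel to the bank, so it does not affect the crossing time.
Time = 494 / 4.952 = 99.766 s.

99.8 s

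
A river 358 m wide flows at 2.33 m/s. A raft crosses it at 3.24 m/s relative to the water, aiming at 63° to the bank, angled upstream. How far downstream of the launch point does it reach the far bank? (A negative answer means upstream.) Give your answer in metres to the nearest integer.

Perpendicular speed = 2.887 m/s; crossing time = 358 / 2.887 = 124.010 s.
Net downstream speed = 0.859 m/s.
Drift = 0.859 × 124.010 = 106.533 m (downstream).

107 m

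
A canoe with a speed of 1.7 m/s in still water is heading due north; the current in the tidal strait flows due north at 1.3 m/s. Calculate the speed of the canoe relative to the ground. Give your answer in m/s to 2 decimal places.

3.00 m/s

Taking east as x and north as y: velocity relative to the water = (0.000, 1.700) m/s; the water relative to ground = (0.000, 1.300) m/s.
Velocity relative to ground = (0.000, 1.700) + (0.000, 1.300) = (0.000, 3.000) m/s.
Speed = |(0.000, 3.000)| = 3.000 m/s.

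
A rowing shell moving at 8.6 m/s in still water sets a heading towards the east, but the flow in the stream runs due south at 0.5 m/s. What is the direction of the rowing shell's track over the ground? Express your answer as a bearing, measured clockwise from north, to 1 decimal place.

Taking east as x and north as y: velocity relative to the water = (8.600, 0.000) m/s; the water relative to ground = (0.000, -0.500) m/s.
Velocity relative to ground = (8.600, 0.000) + (0.000, -0.500) = (8.600, -0.500) m/s.
Bearing = atan2(8.60, -0.50) = 93.33° clockwise from north.

093.3°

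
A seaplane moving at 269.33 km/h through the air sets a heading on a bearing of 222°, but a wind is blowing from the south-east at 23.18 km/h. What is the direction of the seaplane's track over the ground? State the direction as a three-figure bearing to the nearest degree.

Taking east as x and north as y: velocity relative to the air = (-180.217, -200.151) km/h; the air relative to ground = (-16.391, 16.391) km/h.
Velocity relative to ground = (-180.217, -200.151) + (-16.391, 16.391) = (-196.608, -183.760) km/h.
Bearing = atan2(-196.61, -183.76) = 226.93° clockwise from north.

227°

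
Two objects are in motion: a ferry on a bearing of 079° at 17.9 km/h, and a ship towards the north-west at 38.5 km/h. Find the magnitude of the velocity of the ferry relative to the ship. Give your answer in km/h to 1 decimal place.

50.7 km/h

Taking east as x and north as y: ferry velocity = (17.571, 3.415) km/h; ship velocity = (-27.224, 27.224) km/h.
Velocity of ferry relative to ship = (17.571, 3.415) − (-27.224, 27.224) = (44.795, -23.808) km/h.
Magnitude = |(44.795, -23.808)| = 50.729 km/h.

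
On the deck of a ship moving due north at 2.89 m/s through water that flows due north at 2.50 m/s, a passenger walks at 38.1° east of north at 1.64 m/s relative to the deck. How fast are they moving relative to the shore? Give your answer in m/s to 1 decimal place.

In east/north components (m/s): passenger relative to ship = (1.012, 1.291); ship relative to water = (0.000, 2.890); water relative to ground = (0.000, 2.500).
Sum = (1.012, 6.681) m/s.
Speed = |(1.012, 6.681)| = 6.757 m/s.

6.8 m/s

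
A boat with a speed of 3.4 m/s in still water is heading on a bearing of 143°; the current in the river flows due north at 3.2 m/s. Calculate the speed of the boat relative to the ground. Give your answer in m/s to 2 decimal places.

Taking east as x and north as y: velocity relative to the water = (2.046, -2.715) m/s; the water relative to ground = (0.000, 3.200) m/s.
Velocity relative to ground = (2.046, -2.715) + (0.000, 3.200) = (2.046, 0.485) m/s.
Speed = |(2.046, 0.485)| = 2.103 m/s.

2.10 m/s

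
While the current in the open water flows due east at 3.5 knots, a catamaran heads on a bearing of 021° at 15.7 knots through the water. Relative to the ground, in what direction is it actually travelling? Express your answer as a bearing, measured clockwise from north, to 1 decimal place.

031.9°

Taking east as x and north as y: velocity relative to the water = (5.626, 14.657) knots; the water relative to ground = (3.500, 0.000) knots.
Velocity relative to ground = (5.626, 14.657) + (3.500, 0.000) = (9.126, 14.657) knots.
Bearing = atan2(9.13, 14.66) = 31.91° clockwise from north.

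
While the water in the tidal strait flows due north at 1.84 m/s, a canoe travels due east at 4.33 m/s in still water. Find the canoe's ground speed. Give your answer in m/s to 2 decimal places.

Taking east as x and north as y: velocity relative to the water = (4.330, 0.000) m/s; the water relative to ground = (0.000, 1.840) m/s.
Velocity relative to ground = (4.330, 0.000) + (0.000, 1.840) = (4.330, 1.840) m/s.
Speed = |(4.330, 1.840)| = 4.705 m/s.

4.70 m/s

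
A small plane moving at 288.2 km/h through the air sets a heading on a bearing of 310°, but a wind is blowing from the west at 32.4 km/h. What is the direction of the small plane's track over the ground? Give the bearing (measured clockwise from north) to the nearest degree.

315°

Taking east as x and north as y: velocity relative to the air = (-220.774, 185.251) km/h; the air relative to ground = (32.400, 0.000) km/h.
Velocity relative to ground = (-220.774, 185.251) + (32.400, 0.000) = (-188.374, 185.251) km/h.
Bearing = atan2(-188.37, 185.25) = 314.52° clockwise from north.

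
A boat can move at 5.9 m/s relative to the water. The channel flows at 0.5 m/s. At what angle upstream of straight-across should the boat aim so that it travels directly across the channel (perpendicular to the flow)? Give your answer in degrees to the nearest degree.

5°

To cancel the current, the upstream component of the boat's velocity must equal the flow: 5.9 sin θ = 0.5.
sin θ = 0.5 / 5.9 = 0.0847.
θ = arcsin(0.0847) = 4.861°.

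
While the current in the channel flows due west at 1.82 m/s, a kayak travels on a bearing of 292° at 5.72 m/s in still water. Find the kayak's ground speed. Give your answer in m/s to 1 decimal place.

Taking east as x and north as y: velocity relative to the water = (-5.303, 2.143) m/s; the water relative to ground = (-1.820, 0.000) m/s.
Velocity relative to ground = (-5.303, 2.143) + (-1.820, 0.000) = (-7.123, 2.143) m/s.
Speed = |(-7.123, 2.143)| = 7.439 m/s.

7.4 m/s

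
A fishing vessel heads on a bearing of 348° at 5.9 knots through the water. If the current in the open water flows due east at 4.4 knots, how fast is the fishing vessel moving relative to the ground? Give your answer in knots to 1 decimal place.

6.6 knots

Taking east as x and north as y: velocity relative to the water = (-1.227, 5.771) knots; the water relative to ground = (4.400, 0.000) knots.
Velocity relative to ground = (-1.227, 5.771) + (4.400, 0.000) = (3.173, 5.771) knots.
Speed = |(3.173, 5.771)| = 6.586 knots.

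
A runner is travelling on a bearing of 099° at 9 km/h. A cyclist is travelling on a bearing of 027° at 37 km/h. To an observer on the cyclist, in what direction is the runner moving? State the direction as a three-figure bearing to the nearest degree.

Taking east as x and north as y: runner velocity = (8.889, -1.408) km/h; cyclist velocity = (16.798, 32.967) km/h.
Velocity of runner relative to cyclist = (8.889, -1.408) − (16.798, 32.967) = (-7.908, -34.375) km/h.
Bearing = atan2(-7.91, -34.38) = 192.96° clockwise from north.

193°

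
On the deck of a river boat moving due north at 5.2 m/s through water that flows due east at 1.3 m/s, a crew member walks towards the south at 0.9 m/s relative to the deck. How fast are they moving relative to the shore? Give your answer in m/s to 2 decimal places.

4.49 m/s

In east/north components (m/s): crew member relative to river boat = (0.000, -0.900); river boat relative to water = (0.000, 5.200); water relative to ground = (1.300, 0.000).
Sum = (1.300, 4.300) m/s.
Speed = |(1.300, 4.300)| = 4.492 m/s.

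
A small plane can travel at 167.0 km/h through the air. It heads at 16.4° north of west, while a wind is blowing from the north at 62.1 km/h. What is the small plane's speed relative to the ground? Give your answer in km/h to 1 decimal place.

160.9 km/h

Taking east as x and north as y: velocity relative to the air = (-160.205, 47.151) km/h; the air relative to ground = (0.000, -62.100) km/h.
Velocity relative to ground = (-160.205, 47.151) + (0.000, -62.100) = (-160.205, -14.949) km/h.
Speed = |(-160.205, -14.949)| = 160.901 km/h.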